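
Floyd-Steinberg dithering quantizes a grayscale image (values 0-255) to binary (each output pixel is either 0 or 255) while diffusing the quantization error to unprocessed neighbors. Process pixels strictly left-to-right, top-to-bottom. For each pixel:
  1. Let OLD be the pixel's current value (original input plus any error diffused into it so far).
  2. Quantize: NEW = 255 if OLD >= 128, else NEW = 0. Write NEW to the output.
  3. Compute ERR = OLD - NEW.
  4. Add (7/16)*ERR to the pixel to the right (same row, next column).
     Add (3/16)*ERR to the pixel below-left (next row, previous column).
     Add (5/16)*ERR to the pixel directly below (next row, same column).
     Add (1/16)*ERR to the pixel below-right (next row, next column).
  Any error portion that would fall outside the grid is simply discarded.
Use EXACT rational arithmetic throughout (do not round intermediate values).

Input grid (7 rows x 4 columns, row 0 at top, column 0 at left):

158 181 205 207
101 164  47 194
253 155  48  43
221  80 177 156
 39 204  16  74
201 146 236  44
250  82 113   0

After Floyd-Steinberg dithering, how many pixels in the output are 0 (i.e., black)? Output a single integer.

(0,0): OLD=158 → NEW=255, ERR=-97
(0,1): OLD=2217/16 → NEW=255, ERR=-1863/16
(0,2): OLD=39439/256 → NEW=255, ERR=-25841/256
(0,3): OLD=666985/4096 → NEW=255, ERR=-377495/4096
(1,0): OLD=12507/256 → NEW=0, ERR=12507/256
(1,1): OLD=253949/2048 → NEW=0, ERR=253949/2048
(1,2): OLD=2958785/65536 → NEW=0, ERR=2958785/65536
(1,3): OLD=187320343/1048576 → NEW=255, ERR=-80066537/1048576
(2,0): OLD=9552431/32768 → NEW=255, ERR=1196591/32768
(2,1): OLD=231991541/1048576 → NEW=255, ERR=-35395339/1048576
(2,2): OLD=85508009/2097152 → NEW=0, ERR=85508009/2097152
(2,3): OLD=1335412389/33554432 → NEW=0, ERR=1335412389/33554432
(3,0): OLD=3793033279/16777216 → NEW=255, ERR=-485156801/16777216
(3,1): OLD=17911958561/268435456 → NEW=0, ERR=17911958561/268435456
(3,2): OLD=963306737631/4294967296 → NEW=255, ERR=-131909922849/4294967296
(3,3): OLD=10826653242265/68719476736 → NEW=255, ERR=-6696813325415/68719476736
(4,0): OLD=182427056147/4294967296 → NEW=0, ERR=182427056147/4294967296
(4,1): OLD=8104394711225/34359738368 → NEW=255, ERR=-657338572615/34359738368
(4,2): OLD=-17668326384743/1099511627776 → NEW=0, ERR=-17668326384743/1099511627776
(4,3): OLD=608629476311039/17592186044416 → NEW=0, ERR=608629476311039/17592186044416
(5,0): OLD=115825985119523/549755813888 → NEW=255, ERR=-24361747421917/549755813888
(5,1): OLD=2115916874178901/17592186044416 → NEW=0, ERR=2115916874178901/17592186044416
(5,2): OLD=2541105549748185/8796093022208 → NEW=255, ERR=298101829085145/8796093022208
(5,3): OLD=19318778741860201/281474976710656 → NEW=0, ERR=19318778741860201/281474976710656
(6,0): OLD=72818615212693983/281474976710656 → NEW=255, ERR=1042496151476703/281474976710656
(6,1): OLD=562010553351182089/4503599627370496 → NEW=0, ERR=562010553351182089/4503599627370496
(6,2): OLD=14308698781601190895/72057594037927936 → NEW=255, ERR=-4065987698070432785/72057594037927936
(6,3): OLD=-1291826913046464375/1152921504606846976 → NEW=0, ERR=-1291826913046464375/1152921504606846976
Output grid:
  Row 0: ####  (0 black, running=0)
  Row 1: ...#  (3 black, running=3)
  Row 2: ##..  (2 black, running=5)
  Row 3: #.##  (1 black, running=6)
  Row 4: .#..  (3 black, running=9)
  Row 5: #.#.  (2 black, running=11)
  Row 6: #.#.  (2 black, running=13)

Answer: 13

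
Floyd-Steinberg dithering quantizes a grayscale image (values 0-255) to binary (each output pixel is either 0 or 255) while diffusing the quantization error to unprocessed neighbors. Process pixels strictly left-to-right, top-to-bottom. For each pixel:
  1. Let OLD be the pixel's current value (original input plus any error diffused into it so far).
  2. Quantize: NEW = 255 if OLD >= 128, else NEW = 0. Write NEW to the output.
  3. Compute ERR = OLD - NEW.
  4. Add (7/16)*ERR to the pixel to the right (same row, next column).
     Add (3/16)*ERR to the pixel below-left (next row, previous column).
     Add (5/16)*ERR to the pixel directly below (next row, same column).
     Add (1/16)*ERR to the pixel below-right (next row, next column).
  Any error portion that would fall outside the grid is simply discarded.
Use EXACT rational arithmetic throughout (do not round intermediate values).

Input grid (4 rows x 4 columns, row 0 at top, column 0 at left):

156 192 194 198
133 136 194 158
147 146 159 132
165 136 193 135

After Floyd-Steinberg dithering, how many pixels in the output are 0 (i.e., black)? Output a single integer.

Answer: 6

Derivation:
(0,0): OLD=156 → NEW=255, ERR=-99
(0,1): OLD=2379/16 → NEW=255, ERR=-1701/16
(0,2): OLD=37757/256 → NEW=255, ERR=-27523/256
(0,3): OLD=618347/4096 → NEW=255, ERR=-426133/4096
(1,0): OLD=21025/256 → NEW=0, ERR=21025/256
(1,1): OLD=230119/2048 → NEW=0, ERR=230119/2048
(1,2): OLD=12019955/65536 → NEW=255, ERR=-4691725/65536
(1,3): OLD=91696405/1048576 → NEW=0, ERR=91696405/1048576
(2,0): OLD=6348253/32768 → NEW=255, ERR=-2007587/32768
(2,1): OLD=153112143/1048576 → NEW=255, ERR=-114274737/1048576
(2,2): OLD=235653291/2097152 → NEW=0, ERR=235653291/2097152
(2,3): OLD=6845586911/33554432 → NEW=255, ERR=-1710793249/33554432
(3,0): OLD=2104202509/16777216 → NEW=0, ERR=2104202509/16777216
(3,1): OLD=46722455059/268435456 → NEW=255, ERR=-21728586221/268435456
(3,2): OLD=757333320173/4294967296 → NEW=255, ERR=-337883340307/4294967296
(3,3): OLD=6299656237819/68719476736 → NEW=0, ERR=6299656237819/68719476736
Output grid:
  Row 0: ####  (0 black, running=0)
  Row 1: ..#.  (3 black, running=3)
  Row 2: ##.#  (1 black, running=4)
  Row 3: .##.  (2 black, running=6)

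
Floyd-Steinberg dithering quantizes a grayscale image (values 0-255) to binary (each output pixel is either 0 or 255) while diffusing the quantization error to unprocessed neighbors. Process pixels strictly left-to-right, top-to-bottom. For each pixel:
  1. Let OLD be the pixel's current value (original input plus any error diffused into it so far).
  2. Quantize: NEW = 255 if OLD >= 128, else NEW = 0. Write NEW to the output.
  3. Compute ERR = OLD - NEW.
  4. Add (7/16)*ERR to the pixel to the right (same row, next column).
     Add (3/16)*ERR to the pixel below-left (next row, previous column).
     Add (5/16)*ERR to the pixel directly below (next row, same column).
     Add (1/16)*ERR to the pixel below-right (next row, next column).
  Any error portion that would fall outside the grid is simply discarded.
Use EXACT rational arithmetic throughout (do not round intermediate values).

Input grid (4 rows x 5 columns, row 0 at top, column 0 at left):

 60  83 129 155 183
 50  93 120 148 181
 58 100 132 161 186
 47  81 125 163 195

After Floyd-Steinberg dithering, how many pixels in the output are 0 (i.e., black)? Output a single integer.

(0,0): OLD=60 → NEW=0, ERR=60
(0,1): OLD=437/4 → NEW=0, ERR=437/4
(0,2): OLD=11315/64 → NEW=255, ERR=-5005/64
(0,3): OLD=123685/1024 → NEW=0, ERR=123685/1024
(0,4): OLD=3864067/16384 → NEW=255, ERR=-313853/16384
(1,0): OLD=5711/64 → NEW=0, ERR=5711/64
(1,1): OLD=79497/512 → NEW=255, ERR=-51063/512
(1,2): OLD=1333725/16384 → NEW=0, ERR=1333725/16384
(1,3): OLD=13951337/65536 → NEW=255, ERR=-2760343/65536
(1,4): OLD=172108635/1048576 → NEW=255, ERR=-95278245/1048576
(2,0): OLD=550387/8192 → NEW=0, ERR=550387/8192
(2,1): OLD=31212929/262144 → NEW=0, ERR=31212929/262144
(2,2): OLD=819568259/4194304 → NEW=255, ERR=-249979261/4194304
(2,3): OLD=7369457177/67108864 → NEW=0, ERR=7369457177/67108864
(2,4): OLD=217986549871/1073741824 → NEW=255, ERR=-55817615249/1073741824
(3,0): OLD=378832995/4194304 → NEW=0, ERR=378832995/4194304
(3,1): OLD=5058271815/33554432 → NEW=255, ERR=-3498108345/33554432
(3,2): OLD=95344751645/1073741824 → NEW=0, ERR=95344751645/1073741824
(3,3): OLD=478230122013/2147483648 → NEW=255, ERR=-69378208227/2147483648
(3,4): OLD=5892148001345/34359738368 → NEW=255, ERR=-2869585282495/34359738368
Output grid:
  Row 0: ..#.#  (3 black, running=3)
  Row 1: .#.##  (2 black, running=5)
  Row 2: ..#.#  (3 black, running=8)
  Row 3: .#.##  (2 black, running=10)

Answer: 10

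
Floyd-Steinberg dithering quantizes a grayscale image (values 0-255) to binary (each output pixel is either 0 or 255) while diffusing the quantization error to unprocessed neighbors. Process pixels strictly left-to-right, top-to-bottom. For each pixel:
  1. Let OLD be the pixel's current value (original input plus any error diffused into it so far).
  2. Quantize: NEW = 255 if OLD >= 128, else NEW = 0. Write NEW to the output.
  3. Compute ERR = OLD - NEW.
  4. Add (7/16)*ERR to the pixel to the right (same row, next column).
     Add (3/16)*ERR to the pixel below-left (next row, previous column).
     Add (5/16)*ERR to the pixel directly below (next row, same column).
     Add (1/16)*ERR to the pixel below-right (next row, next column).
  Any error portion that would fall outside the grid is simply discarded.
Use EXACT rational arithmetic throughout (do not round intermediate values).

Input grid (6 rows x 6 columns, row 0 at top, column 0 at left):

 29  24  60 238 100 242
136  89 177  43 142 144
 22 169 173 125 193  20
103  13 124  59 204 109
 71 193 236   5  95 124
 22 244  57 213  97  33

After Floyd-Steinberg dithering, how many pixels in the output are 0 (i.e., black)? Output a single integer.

(0,0): OLD=29 → NEW=0, ERR=29
(0,1): OLD=587/16 → NEW=0, ERR=587/16
(0,2): OLD=19469/256 → NEW=0, ERR=19469/256
(0,3): OLD=1111131/4096 → NEW=255, ERR=66651/4096
(0,4): OLD=7020157/65536 → NEW=0, ERR=7020157/65536
(0,5): OLD=302896491/1048576 → NEW=255, ERR=35509611/1048576
(1,0): OLD=38897/256 → NEW=255, ERR=-26383/256
(1,1): OLD=146327/2048 → NEW=0, ERR=146327/2048
(1,2): OLD=15556195/65536 → NEW=255, ERR=-1155485/65536
(1,3): OLD=17094247/262144 → NEW=0, ERR=17094247/262144
(1,4): OLD=3546207637/16777216 → NEW=255, ERR=-731982443/16777216
(1,5): OLD=38168757635/268435456 → NEW=255, ERR=-30282283645/268435456
(2,0): OLD=104557/32768 → NEW=0, ERR=104557/32768
(2,1): OLD=191864959/1048576 → NEW=255, ERR=-75521921/1048576
(2,2): OLD=2561416509/16777216 → NEW=255, ERR=-1716773571/16777216
(2,3): OLD=12257712277/134217728 → NEW=0, ERR=12257712277/134217728
(2,4): OLD=868635722559/4294967296 → NEW=255, ERR=-226580937921/4294967296
(2,5): OLD=-2821647227735/68719476736 → NEW=0, ERR=-2821647227735/68719476736
(3,0): OLD=1518216605/16777216 → NEW=0, ERR=1518216605/16777216
(3,1): OLD=1489317977/134217728 → NEW=0, ERR=1489317977/134217728
(3,2): OLD=117574293147/1073741824 → NEW=0, ERR=117574293147/1073741824
(3,3): OLD=8188526451921/68719476736 → NEW=0, ERR=8188526451921/68719476736
(3,4): OLD=130652294599345/549755813888 → NEW=255, ERR=-9535437942095/549755813888
(3,5): OLD=750157824662719/8796093022208 → NEW=0, ERR=750157824662719/8796093022208
(4,0): OLD=217667957139/2147483648 → NEW=0, ERR=217667957139/2147483648
(4,1): OLD=9174028127479/34359738368 → NEW=255, ERR=412294843639/34359738368
(4,2): OLD=328208755933109/1099511627776 → NEW=255, ERR=47833290850229/1099511627776
(4,3): OLD=1141059530857321/17592186044416 → NEW=0, ERR=1141059530857321/17592186044416
(4,4): OLD=39799079152446457/281474976710656 → NEW=255, ERR=-31977039908770823/281474976710656
(4,5): OLD=449750182152228143/4503599627370496 → NEW=0, ERR=449750182152228143/4503599627370496
(5,0): OLD=30744949007573/549755813888 → NEW=0, ERR=30744949007573/549755813888
(5,1): OLD=5043835722531621/17592186044416 → NEW=255, ERR=557828281205541/17592186044416
(5,2): OLD=13704904230739815/140737488355328 → NEW=0, ERR=13704904230739815/140737488355328
(5,3): OLD=1158734345060204893/4503599627370496 → NEW=255, ERR=10316440080728413/4503599627370496
(5,4): OLD=768125036987325181/9007199254740992 → NEW=0, ERR=768125036987325181/9007199254740992
(5,5): OLD=13606913009856135137/144115188075855872 → NEW=0, ERR=13606913009856135137/144115188075855872
Output grid:
  Row 0: ...#.#  (4 black, running=4)
  Row 1: #.#.##  (2 black, running=6)
  Row 2: .##.#.  (3 black, running=9)
  Row 3: ....#.  (5 black, running=14)
  Row 4: .##.#.  (3 black, running=17)
  Row 5: .#.#..  (4 black, running=21)

Answer: 21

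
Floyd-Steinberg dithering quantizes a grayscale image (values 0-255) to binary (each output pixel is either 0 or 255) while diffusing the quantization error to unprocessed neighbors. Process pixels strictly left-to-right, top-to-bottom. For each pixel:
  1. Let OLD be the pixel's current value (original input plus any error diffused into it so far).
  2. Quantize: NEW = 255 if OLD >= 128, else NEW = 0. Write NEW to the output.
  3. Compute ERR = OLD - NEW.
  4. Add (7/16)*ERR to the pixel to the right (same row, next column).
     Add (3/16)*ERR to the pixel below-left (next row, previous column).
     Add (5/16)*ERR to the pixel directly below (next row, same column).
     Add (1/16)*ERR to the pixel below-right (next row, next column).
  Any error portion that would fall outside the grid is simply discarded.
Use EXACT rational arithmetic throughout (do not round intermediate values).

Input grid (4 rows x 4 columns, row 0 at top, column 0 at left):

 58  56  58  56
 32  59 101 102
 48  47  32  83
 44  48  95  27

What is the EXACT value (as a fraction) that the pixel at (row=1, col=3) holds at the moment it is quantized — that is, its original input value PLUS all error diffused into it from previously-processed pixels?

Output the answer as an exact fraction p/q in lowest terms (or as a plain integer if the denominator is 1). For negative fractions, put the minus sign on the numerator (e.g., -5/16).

Answer: 95519973/524288

Derivation:
(0,0): OLD=58 → NEW=0, ERR=58
(0,1): OLD=651/8 → NEW=0, ERR=651/8
(0,2): OLD=11981/128 → NEW=0, ERR=11981/128
(0,3): OLD=198555/2048 → NEW=0, ERR=198555/2048
(1,0): OLD=8369/128 → NEW=0, ERR=8369/128
(1,1): OLD=137431/1024 → NEW=255, ERR=-123689/1024
(1,2): OLD=3298723/32768 → NEW=0, ERR=3298723/32768
(1,3): OLD=95519973/524288 → NEW=255, ERR=-38173467/524288
Target (1,3): original=102, with diffused error = 95519973/524288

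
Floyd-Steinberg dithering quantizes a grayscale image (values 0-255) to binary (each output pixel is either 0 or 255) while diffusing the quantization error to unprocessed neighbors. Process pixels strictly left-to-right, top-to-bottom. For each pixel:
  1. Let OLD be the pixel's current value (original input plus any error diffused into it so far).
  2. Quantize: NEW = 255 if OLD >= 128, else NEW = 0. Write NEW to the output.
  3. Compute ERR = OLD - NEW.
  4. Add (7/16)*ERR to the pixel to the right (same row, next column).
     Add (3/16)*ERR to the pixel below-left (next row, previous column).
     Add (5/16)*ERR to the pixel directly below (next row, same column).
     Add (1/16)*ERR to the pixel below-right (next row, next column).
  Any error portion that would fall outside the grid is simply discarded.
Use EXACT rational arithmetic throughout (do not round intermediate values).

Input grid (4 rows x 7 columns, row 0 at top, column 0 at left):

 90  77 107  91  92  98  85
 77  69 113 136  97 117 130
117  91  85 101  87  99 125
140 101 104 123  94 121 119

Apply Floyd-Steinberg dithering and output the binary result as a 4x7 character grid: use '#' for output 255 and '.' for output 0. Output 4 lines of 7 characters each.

Answer: ..#..#.
.#.#.#.
#..#..#
.#.#.#.

Derivation:
(0,0): OLD=90 → NEW=0, ERR=90
(0,1): OLD=931/8 → NEW=0, ERR=931/8
(0,2): OLD=20213/128 → NEW=255, ERR=-12427/128
(0,3): OLD=99379/2048 → NEW=0, ERR=99379/2048
(0,4): OLD=3710309/32768 → NEW=0, ERR=3710309/32768
(0,5): OLD=77352387/524288 → NEW=255, ERR=-56341053/524288
(0,6): OLD=318644309/8388608 → NEW=0, ERR=318644309/8388608
(1,0): OLD=16249/128 → NEW=0, ERR=16249/128
(1,1): OLD=151887/1024 → NEW=255, ERR=-109233/1024
(1,2): OLD=1715835/32768 → NEW=0, ERR=1715835/32768
(1,3): OLD=24803487/131072 → NEW=255, ERR=-8619873/131072
(1,4): OLD=725581117/8388608 → NEW=0, ERR=725581117/8388608
(1,5): OLD=9090514893/67108864 → NEW=255, ERR=-8022245427/67108864
(1,6): OLD=88964836707/1073741824 → NEW=0, ERR=88964836707/1073741824
(2,0): OLD=2239189/16384 → NEW=255, ERR=-1938731/16384
(2,1): OLD=12397943/524288 → NEW=0, ERR=12397943/524288
(2,2): OLD=777718309/8388608 → NEW=0, ERR=777718309/8388608
(2,3): OLD=9428828221/67108864 → NEW=255, ERR=-7683932099/67108864
(2,4): OLD=20085573709/536870912 → NEW=0, ERR=20085573709/536870912
(2,5): OLD=1699994340079/17179869184 → NEW=0, ERR=1699994340079/17179869184
(2,6): OLD=51323190855801/274877906944 → NEW=255, ERR=-18770675414919/274877906944
(3,0): OLD=901401989/8388608 → NEW=0, ERR=901401989/8388608
(3,1): OLD=11099082273/67108864 → NEW=255, ERR=-6013678047/67108864
(3,2): OLD=39608638067/536870912 → NEW=0, ERR=39608638067/536870912
(3,3): OLD=284123957557/2147483648 → NEW=255, ERR=-263484372683/2147483648
(3,4): OLD=17429986578821/274877906944 → NEW=0, ERR=17429986578821/274877906944
(3,5): OLD=372072434297951/2199023255552 → NEW=255, ERR=-188678495867809/2199023255552
(3,6): OLD=2332963066429697/35184372088832 → NEW=0, ERR=2332963066429697/35184372088832
Row 0: ..#..#.
Row 1: .#.#.#.
Row 2: #..#..#
Row 3: .#.#.#.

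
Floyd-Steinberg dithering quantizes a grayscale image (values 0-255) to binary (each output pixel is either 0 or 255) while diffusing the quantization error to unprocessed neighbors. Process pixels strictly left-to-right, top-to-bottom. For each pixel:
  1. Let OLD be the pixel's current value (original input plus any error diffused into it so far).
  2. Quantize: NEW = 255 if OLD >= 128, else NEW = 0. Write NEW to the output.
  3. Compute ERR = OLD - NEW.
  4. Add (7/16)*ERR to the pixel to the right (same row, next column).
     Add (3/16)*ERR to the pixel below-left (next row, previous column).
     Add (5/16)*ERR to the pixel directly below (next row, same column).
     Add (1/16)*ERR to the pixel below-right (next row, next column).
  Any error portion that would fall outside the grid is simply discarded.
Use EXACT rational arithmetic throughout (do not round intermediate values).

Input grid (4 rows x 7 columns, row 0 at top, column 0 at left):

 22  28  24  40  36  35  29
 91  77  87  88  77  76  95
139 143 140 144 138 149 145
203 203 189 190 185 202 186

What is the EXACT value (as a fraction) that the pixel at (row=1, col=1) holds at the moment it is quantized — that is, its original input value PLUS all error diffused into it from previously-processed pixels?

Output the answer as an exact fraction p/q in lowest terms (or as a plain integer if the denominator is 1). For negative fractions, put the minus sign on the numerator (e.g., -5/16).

(0,0): OLD=22 → NEW=0, ERR=22
(0,1): OLD=301/8 → NEW=0, ERR=301/8
(0,2): OLD=5179/128 → NEW=0, ERR=5179/128
(0,3): OLD=118173/2048 → NEW=0, ERR=118173/2048
(0,4): OLD=2006859/32768 → NEW=0, ERR=2006859/32768
(0,5): OLD=32398093/524288 → NEW=0, ERR=32398093/524288
(0,6): OLD=470056283/8388608 → NEW=0, ERR=470056283/8388608
(1,0): OLD=13431/128 → NEW=0, ERR=13431/128
(1,1): OLD=147073/1024 → NEW=255, ERR=-114047/1024
Target (1,1): original=77, with diffused error = 147073/1024

Answer: 147073/1024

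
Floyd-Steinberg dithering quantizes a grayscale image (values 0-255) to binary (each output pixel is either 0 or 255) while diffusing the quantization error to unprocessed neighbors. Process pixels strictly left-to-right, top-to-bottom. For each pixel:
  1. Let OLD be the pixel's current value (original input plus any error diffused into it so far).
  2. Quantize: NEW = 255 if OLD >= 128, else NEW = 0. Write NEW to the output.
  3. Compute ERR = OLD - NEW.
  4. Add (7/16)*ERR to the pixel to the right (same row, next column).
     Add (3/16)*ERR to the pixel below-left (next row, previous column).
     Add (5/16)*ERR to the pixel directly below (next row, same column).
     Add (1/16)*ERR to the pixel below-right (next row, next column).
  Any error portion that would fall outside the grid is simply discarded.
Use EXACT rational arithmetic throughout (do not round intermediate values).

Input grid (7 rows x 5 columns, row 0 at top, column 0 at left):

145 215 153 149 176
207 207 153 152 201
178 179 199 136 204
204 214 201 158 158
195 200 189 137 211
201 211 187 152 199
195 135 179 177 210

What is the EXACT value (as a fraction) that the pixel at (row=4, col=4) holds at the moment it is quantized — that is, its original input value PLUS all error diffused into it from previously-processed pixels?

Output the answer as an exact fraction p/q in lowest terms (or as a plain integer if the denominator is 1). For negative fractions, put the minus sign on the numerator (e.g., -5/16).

(0,0): OLD=145 → NEW=255, ERR=-110
(0,1): OLD=1335/8 → NEW=255, ERR=-705/8
(0,2): OLD=14649/128 → NEW=0, ERR=14649/128
(0,3): OLD=407695/2048 → NEW=255, ERR=-114545/2048
(0,4): OLD=4965353/32768 → NEW=255, ERR=-3390487/32768
(1,0): OLD=19981/128 → NEW=255, ERR=-12659/128
(1,1): OLD=154395/1024 → NEW=255, ERR=-106725/1024
(1,2): OLD=4167159/32768 → NEW=0, ERR=4167159/32768
(1,3): OLD=23319243/131072 → NEW=255, ERR=-10104117/131072
(1,4): OLD=275658113/2097152 → NEW=255, ERR=-259115647/2097152
(2,0): OLD=2089817/16384 → NEW=0, ERR=2089817/16384
(2,1): OLD=115289763/524288 → NEW=255, ERR=-18403677/524288
(2,2): OLD=1697987369/8388608 → NEW=255, ERR=-441107671/8388608
(2,3): OLD=9889944811/134217728 → NEW=0, ERR=9889944811/134217728
(2,4): OLD=414052655021/2147483648 → NEW=255, ERR=-133555675219/2147483648
(3,0): OLD=1990435721/8388608 → NEW=255, ERR=-148659319/8388608
(3,1): OLD=12978173845/67108864 → NEW=255, ERR=-4134586475/67108864
(3,2): OLD=363429882039/2147483648 → NEW=255, ERR=-184178448201/2147483648
(3,3): OLD=552149315023/4294967296 → NEW=255, ERR=-543067345457/4294967296
(3,4): OLD=6037127387851/68719476736 → NEW=0, ERR=6037127387851/68719476736
(4,0): OLD=191029523495/1073741824 → NEW=255, ERR=-82774641625/1073741824
(4,1): OLD=4460976724583/34359738368 → NEW=255, ERR=-4300756559257/34359738368
(4,2): OLD=43913752487785/549755813888 → NEW=0, ERR=43913752487785/549755813888
(4,3): OLD=1262639284933479/8796093022208 → NEW=255, ERR=-980364435729561/8796093022208
(4,4): OLD=25584618597595985/140737488355328 → NEW=255, ERR=-10303440933012655/140737488355328
Target (4,4): original=211, with diffused error = 25584618597595985/140737488355328

Answer: 25584618597595985/140737488355328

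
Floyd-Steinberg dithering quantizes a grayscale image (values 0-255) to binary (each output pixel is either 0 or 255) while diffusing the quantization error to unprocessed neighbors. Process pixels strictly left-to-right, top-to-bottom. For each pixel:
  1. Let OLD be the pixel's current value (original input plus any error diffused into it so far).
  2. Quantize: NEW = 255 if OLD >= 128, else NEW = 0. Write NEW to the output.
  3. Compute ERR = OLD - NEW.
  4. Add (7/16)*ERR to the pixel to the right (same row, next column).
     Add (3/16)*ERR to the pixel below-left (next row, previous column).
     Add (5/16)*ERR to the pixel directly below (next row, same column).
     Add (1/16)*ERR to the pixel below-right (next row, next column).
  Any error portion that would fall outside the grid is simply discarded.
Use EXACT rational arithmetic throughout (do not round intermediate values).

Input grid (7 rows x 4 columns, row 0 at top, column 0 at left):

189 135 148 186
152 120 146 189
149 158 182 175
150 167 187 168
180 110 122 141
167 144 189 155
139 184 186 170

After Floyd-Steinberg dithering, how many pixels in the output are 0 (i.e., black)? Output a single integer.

(0,0): OLD=189 → NEW=255, ERR=-66
(0,1): OLD=849/8 → NEW=0, ERR=849/8
(0,2): OLD=24887/128 → NEW=255, ERR=-7753/128
(0,3): OLD=326657/2048 → NEW=255, ERR=-195583/2048
(1,0): OLD=19363/128 → NEW=255, ERR=-13277/128
(1,1): OLD=94517/1024 → NEW=0, ERR=94517/1024
(1,2): OLD=5117721/32768 → NEW=255, ERR=-3238119/32768
(1,3): OLD=58792191/524288 → NEW=0, ERR=58792191/524288
(2,0): OLD=2193687/16384 → NEW=255, ERR=-1984233/16384
(2,1): OLD=57067693/524288 → NEW=0, ERR=57067693/524288
(2,2): OLD=236490033/1048576 → NEW=255, ERR=-30896847/1048576
(2,3): OLD=3204036973/16777216 → NEW=255, ERR=-1074153107/16777216
(3,0): OLD=1112016999/8388608 → NEW=255, ERR=-1027078041/8388608
(3,1): OLD=18032778105/134217728 → NEW=255, ERR=-16192742535/134217728
(3,2): OLD=257285917191/2147483648 → NEW=0, ERR=257285917191/2147483648
(3,3): OLD=6822702735025/34359738368 → NEW=255, ERR=-1939030548815/34359738368
(4,0): OLD=255802585755/2147483648 → NEW=0, ERR=255802585755/2147483648
(4,1): OLD=2391847845521/17179869184 → NEW=255, ERR=-1989018796399/17179869184
(4,2): OLD=49844385784625/549755813888 → NEW=0, ERR=49844385784625/549755813888
(4,3): OLD=1499902567519399/8796093022208 → NEW=255, ERR=-743101153143641/8796093022208
(5,0): OLD=50169657500651/274877906944 → NEW=255, ERR=-19924208770069/274877906944
(5,1): OLD=884474084300301/8796093022208 → NEW=0, ERR=884474084300301/8796093022208
(5,2): OLD=1047830427151309/4398046511104 → NEW=255, ERR=-73671433180211/4398046511104
(5,3): OLD=17864915037388681/140737488355328 → NEW=0, ERR=17864915037388681/140737488355328
(6,0): OLD=19028059731080455/140737488355328 → NEW=255, ERR=-16859999799528185/140737488355328
(6,1): OLD=349795441389836833/2251799813685248 → NEW=255, ERR=-224413511099901407/2251799813685248
(6,2): OLD=6025804086262181783/36028797018963968 → NEW=255, ERR=-3161539153573630057/36028797018963968
(6,3): OLD=98131128683811805729/576460752303423488 → NEW=255, ERR=-48866363153561183711/576460752303423488
Output grid:
  Row 0: #.##  (1 black, running=1)
  Row 1: #.#.  (2 black, running=3)
  Row 2: #.##  (1 black, running=4)
  Row 3: ##.#  (1 black, running=5)
  Row 4: .#.#  (2 black, running=7)
  Row 5: #.#.  (2 black, running=9)
  Row 6: ####  (0 black, running=9)

Answer: 9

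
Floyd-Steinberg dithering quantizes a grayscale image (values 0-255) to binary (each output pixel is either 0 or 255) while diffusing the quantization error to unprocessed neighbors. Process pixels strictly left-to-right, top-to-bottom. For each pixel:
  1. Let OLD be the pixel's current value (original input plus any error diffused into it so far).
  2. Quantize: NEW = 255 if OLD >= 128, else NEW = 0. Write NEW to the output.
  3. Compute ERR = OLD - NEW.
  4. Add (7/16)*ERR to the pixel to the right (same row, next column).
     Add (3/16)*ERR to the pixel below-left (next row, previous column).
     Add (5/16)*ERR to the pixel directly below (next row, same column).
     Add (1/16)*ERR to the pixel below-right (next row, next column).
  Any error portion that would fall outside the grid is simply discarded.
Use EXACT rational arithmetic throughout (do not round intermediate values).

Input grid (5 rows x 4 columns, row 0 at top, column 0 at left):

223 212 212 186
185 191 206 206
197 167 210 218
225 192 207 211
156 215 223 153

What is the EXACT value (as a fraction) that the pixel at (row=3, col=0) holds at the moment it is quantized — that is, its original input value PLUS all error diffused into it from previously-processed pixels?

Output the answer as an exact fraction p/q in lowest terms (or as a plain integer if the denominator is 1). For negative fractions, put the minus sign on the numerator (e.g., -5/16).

(0,0): OLD=223 → NEW=255, ERR=-32
(0,1): OLD=198 → NEW=255, ERR=-57
(0,2): OLD=2993/16 → NEW=255, ERR=-1087/16
(0,3): OLD=40007/256 → NEW=255, ERR=-25273/256
(1,0): OLD=2629/16 → NEW=255, ERR=-1451/16
(1,1): OLD=15203/128 → NEW=0, ERR=15203/128
(1,2): OLD=879247/4096 → NEW=255, ERR=-165233/4096
(1,3): OLD=10043673/65536 → NEW=255, ERR=-6668007/65536
(2,0): OLD=391025/2048 → NEW=255, ERR=-131215/2048
(2,1): OLD=10672827/65536 → NEW=255, ERR=-6038853/65536
(2,2): OLD=19061283/131072 → NEW=255, ERR=-14362077/131072
(2,3): OLD=284677071/2097152 → NEW=255, ERR=-250096689/2097152
(3,0): OLD=196818641/1048576 → NEW=255, ERR=-70568239/1048576
Target (3,0): original=225, with diffused error = 196818641/1048576

Answer: 196818641/1048576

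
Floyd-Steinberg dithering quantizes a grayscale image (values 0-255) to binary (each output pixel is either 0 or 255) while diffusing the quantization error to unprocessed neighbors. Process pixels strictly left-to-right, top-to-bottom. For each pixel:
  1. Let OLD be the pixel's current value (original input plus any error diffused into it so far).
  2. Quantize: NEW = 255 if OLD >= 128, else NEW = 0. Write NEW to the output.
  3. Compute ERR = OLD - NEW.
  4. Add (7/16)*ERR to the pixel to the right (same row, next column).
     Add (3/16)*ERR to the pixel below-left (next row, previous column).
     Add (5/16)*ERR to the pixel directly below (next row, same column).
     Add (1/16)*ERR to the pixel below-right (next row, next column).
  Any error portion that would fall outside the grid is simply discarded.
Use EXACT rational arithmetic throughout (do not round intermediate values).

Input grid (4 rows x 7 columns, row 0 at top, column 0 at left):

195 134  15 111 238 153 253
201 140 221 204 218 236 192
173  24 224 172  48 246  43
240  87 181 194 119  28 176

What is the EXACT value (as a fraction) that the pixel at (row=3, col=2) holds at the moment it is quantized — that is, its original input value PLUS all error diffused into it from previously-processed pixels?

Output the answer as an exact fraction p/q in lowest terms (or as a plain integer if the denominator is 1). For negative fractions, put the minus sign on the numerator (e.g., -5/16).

(0,0): OLD=195 → NEW=255, ERR=-60
(0,1): OLD=431/4 → NEW=0, ERR=431/4
(0,2): OLD=3977/64 → NEW=0, ERR=3977/64
(0,3): OLD=141503/1024 → NEW=255, ERR=-119617/1024
(0,4): OLD=3062073/16384 → NEW=255, ERR=-1115847/16384
(0,5): OLD=32297103/262144 → NEW=0, ERR=32297103/262144
(0,6): OLD=1287238633/4194304 → NEW=255, ERR=217691113/4194304
(1,0): OLD=12957/64 → NEW=255, ERR=-3363/64
(1,1): OLD=81195/512 → NEW=255, ERR=-49365/512
(1,2): OLD=2999399/16384 → NEW=255, ERR=-1178521/16384
(1,3): OLD=8332235/65536 → NEW=0, ERR=8332235/65536
(1,4): OLD=1124662449/4194304 → NEW=255, ERR=55114929/4194304
(1,5): OLD=9587340577/33554432 → NEW=255, ERR=1030960417/33554432
(1,6): OLD=123137611727/536870912 → NEW=255, ERR=-13764470833/536870912
(2,0): OLD=1134601/8192 → NEW=255, ERR=-954359/8192
(2,1): OLD=-19364461/262144 → NEW=0, ERR=-19364461/262144
(2,2): OLD=784403129/4194304 → NEW=255, ERR=-285144391/4194304
(2,3): OLD=6038336241/33554432 → NEW=255, ERR=-2518043919/33554432
(2,4): OLD=8853539537/268435456 → NEW=0, ERR=8853539537/268435456
(2,5): OLD=2285311594923/8589934592 → NEW=255, ERR=94878273963/8589934592
(2,6): OLD=5736791117149/137438953472 → NEW=0, ERR=5736791117149/137438953472
(3,0): OLD=795842137/4194304 → NEW=255, ERR=-273705383/4194304
(3,1): OLD=514655813/33554432 → NEW=0, ERR=514655813/33554432
(3,2): OLD=39668833679/268435456 → NEW=255, ERR=-28782207601/268435456
Target (3,2): original=181, with diffused error = 39668833679/268435456

Answer: 39668833679/268435456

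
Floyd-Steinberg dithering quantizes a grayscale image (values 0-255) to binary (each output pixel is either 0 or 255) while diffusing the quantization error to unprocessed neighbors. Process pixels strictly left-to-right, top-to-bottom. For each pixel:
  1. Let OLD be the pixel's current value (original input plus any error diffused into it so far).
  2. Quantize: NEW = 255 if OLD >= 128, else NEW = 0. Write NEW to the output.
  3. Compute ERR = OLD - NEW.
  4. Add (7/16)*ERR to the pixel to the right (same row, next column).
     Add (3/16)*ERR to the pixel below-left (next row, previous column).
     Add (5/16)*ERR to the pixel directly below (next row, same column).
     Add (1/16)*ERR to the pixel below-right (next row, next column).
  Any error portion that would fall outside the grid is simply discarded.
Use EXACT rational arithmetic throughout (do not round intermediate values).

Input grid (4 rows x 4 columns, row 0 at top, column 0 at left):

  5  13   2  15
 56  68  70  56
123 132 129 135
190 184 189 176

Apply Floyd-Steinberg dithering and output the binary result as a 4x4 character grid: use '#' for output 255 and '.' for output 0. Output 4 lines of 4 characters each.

(0,0): OLD=5 → NEW=0, ERR=5
(0,1): OLD=243/16 → NEW=0, ERR=243/16
(0,2): OLD=2213/256 → NEW=0, ERR=2213/256
(0,3): OLD=76931/4096 → NEW=0, ERR=76931/4096
(1,0): OLD=15465/256 → NEW=0, ERR=15465/256
(1,1): OLD=207071/2048 → NEW=0, ERR=207071/2048
(1,2): OLD=7956555/65536 → NEW=0, ERR=7956555/65536
(1,3): OLD=121137149/1048576 → NEW=0, ERR=121137149/1048576
(2,0): OLD=5270277/32768 → NEW=255, ERR=-3085563/32768
(2,1): OLD=156174215/1048576 → NEW=255, ERR=-111212665/1048576
(2,2): OLD=311466051/2097152 → NEW=255, ERR=-223307709/2097152
(2,3): OLD=4432675607/33554432 → NEW=255, ERR=-4123704553/33554432
(3,0): OLD=2360342965/16777216 → NEW=255, ERR=-1917847115/16777216
(3,1): OLD=20130987627/268435456 → NEW=0, ERR=20130987627/268435456
(3,2): OLD=682309447061/4294967296 → NEW=255, ERR=-412907213419/4294967296
(3,3): OLD=6107772309651/68719476736 → NEW=0, ERR=6107772309651/68719476736
Row 0: ....
Row 1: ....
Row 2: ####
Row 3: #.#.

Answer: ....
....
####
#.#.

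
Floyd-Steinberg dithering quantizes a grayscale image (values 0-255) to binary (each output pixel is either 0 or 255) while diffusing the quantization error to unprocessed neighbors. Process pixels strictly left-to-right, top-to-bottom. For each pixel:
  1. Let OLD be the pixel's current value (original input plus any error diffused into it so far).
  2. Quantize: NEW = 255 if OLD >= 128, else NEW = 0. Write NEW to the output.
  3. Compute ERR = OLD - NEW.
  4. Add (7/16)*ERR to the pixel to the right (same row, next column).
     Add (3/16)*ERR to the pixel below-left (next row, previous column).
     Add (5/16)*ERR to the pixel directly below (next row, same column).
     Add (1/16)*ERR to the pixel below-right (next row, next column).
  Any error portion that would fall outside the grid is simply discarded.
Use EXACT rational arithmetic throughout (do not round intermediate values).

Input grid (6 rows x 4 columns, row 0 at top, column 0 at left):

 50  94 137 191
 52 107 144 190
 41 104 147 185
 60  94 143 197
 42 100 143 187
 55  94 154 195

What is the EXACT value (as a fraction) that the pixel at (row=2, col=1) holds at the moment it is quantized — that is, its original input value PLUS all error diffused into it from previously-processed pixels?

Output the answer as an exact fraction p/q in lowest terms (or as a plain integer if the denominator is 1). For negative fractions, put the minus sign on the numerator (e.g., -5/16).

Answer: 63804419/524288

Derivation:
(0,0): OLD=50 → NEW=0, ERR=50
(0,1): OLD=927/8 → NEW=0, ERR=927/8
(0,2): OLD=24025/128 → NEW=255, ERR=-8615/128
(0,3): OLD=330863/2048 → NEW=255, ERR=-191377/2048
(1,0): OLD=11437/128 → NEW=0, ERR=11437/128
(1,1): OLD=176955/1024 → NEW=255, ERR=-84165/1024
(1,2): OLD=2514263/32768 → NEW=0, ERR=2514263/32768
(1,3): OLD=99698961/524288 → NEW=255, ERR=-33994479/524288
(2,0): OLD=876729/16384 → NEW=0, ERR=876729/16384
(2,1): OLD=63804419/524288 → NEW=0, ERR=63804419/524288
Target (2,1): original=104, with diffused error = 63804419/524288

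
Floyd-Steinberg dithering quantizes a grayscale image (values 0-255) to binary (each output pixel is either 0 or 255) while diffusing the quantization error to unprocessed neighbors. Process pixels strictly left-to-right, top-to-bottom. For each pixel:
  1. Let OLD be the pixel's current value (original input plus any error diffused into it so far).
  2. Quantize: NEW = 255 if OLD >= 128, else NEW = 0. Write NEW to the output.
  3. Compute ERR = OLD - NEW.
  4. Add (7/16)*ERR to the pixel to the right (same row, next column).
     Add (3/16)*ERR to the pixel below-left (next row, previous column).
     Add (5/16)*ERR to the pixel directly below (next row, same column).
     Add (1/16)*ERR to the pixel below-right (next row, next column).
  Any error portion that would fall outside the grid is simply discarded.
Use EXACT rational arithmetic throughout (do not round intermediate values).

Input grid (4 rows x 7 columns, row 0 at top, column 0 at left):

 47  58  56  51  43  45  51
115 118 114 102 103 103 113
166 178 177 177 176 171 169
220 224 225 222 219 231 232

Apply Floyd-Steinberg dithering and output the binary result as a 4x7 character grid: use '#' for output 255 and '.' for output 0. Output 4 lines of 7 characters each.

Answer: .......
#.##.#.
##.####
#####.#

Derivation:
(0,0): OLD=47 → NEW=0, ERR=47
(0,1): OLD=1257/16 → NEW=0, ERR=1257/16
(0,2): OLD=23135/256 → NEW=0, ERR=23135/256
(0,3): OLD=370841/4096 → NEW=0, ERR=370841/4096
(0,4): OLD=5413935/65536 → NEW=0, ERR=5413935/65536
(0,5): OLD=85083465/1048576 → NEW=0, ERR=85083465/1048576
(0,6): OLD=1451222271/16777216 → NEW=0, ERR=1451222271/16777216
(1,0): OLD=36971/256 → NEW=255, ERR=-28309/256
(1,1): OLD=233581/2048 → NEW=0, ERR=233581/2048
(1,2): OLD=14026353/65536 → NEW=255, ERR=-2685327/65536
(1,3): OLD=34997277/262144 → NEW=255, ERR=-31849443/262144
(1,4): OLD=1619569335/16777216 → NEW=0, ERR=1619569335/16777216
(1,5): OLD=25766074343/134217728 → NEW=255, ERR=-8459446297/134217728
(1,6): OLD=252389102505/2147483648 → NEW=0, ERR=252389102505/2147483648
(2,0): OLD=5007871/32768 → NEW=255, ERR=-3347969/32768
(2,1): OLD=161844837/1048576 → NEW=255, ERR=-105542043/1048576
(2,2): OLD=1753346927/16777216 → NEW=0, ERR=1753346927/16777216
(2,3): OLD=26882973367/134217728 → NEW=255, ERR=-7342547273/134217728
(2,4): OLD=174828405415/1073741824 → NEW=255, ERR=-98975759705/1073741824
(2,5): OLD=4777571103693/34359738368 → NEW=255, ERR=-3984162180147/34359738368
(2,6): OLD=83045107234411/549755813888 → NEW=255, ERR=-57142625307029/549755813888
(3,0): OLD=2838686351/16777216 → NEW=255, ERR=-1439503729/16777216
(3,1): OLD=22577766627/134217728 → NEW=255, ERR=-11647754013/134217728
(3,2): OLD=218123198233/1073741824 → NEW=255, ERR=-55680966887/1073741824
(3,3): OLD=736437305983/4294967296 → NEW=255, ERR=-358779354497/4294967296
(3,4): OLD=70636579194511/549755813888 → NEW=255, ERR=-69551153346929/549755813888
(3,5): OLD=502101487699869/4398046511104 → NEW=0, ERR=502101487699869/4398046511104
(3,6): OLD=17044581291777155/70368744177664 → NEW=255, ERR=-899448473527165/70368744177664
Row 0: .......
Row 1: #.##.#.
Row 2: ##.####
Row 3: #####.#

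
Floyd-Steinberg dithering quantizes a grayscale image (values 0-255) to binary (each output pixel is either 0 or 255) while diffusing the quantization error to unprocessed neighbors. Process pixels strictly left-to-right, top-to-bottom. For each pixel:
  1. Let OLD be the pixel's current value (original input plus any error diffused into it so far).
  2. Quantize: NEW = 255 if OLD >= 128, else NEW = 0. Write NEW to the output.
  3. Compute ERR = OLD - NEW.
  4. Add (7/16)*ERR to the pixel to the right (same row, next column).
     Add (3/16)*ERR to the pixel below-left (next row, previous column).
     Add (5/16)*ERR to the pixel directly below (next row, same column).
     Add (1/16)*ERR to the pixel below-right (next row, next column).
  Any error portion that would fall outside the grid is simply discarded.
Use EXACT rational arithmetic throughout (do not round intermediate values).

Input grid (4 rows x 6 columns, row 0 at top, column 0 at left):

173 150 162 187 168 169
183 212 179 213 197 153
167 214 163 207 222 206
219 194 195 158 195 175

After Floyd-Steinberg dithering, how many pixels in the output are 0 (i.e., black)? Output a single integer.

Answer: 6

Derivation:
(0,0): OLD=173 → NEW=255, ERR=-82
(0,1): OLD=913/8 → NEW=0, ERR=913/8
(0,2): OLD=27127/128 → NEW=255, ERR=-5513/128
(0,3): OLD=344385/2048 → NEW=255, ERR=-177855/2048
(0,4): OLD=4260039/32768 → NEW=255, ERR=-4095801/32768
(0,5): OLD=59934065/524288 → NEW=0, ERR=59934065/524288
(1,0): OLD=22883/128 → NEW=255, ERR=-9757/128
(1,1): OLD=205941/1024 → NEW=255, ERR=-55179/1024
(1,2): OLD=4352089/32768 → NEW=255, ERR=-4003751/32768
(1,3): OLD=13929989/131072 → NEW=0, ERR=13929989/131072
(1,4): OLD=1849202703/8388608 → NEW=255, ERR=-289892337/8388608
(1,5): OLD=22252266169/134217728 → NEW=255, ERR=-11973254471/134217728
(2,0): OLD=2180311/16384 → NEW=255, ERR=-1997609/16384
(2,1): OLD=60893421/524288 → NEW=0, ERR=60893421/524288
(2,2): OLD=1612205191/8388608 → NEW=255, ERR=-526889849/8388608
(2,3): OLD=13328899983/67108864 → NEW=255, ERR=-3783860337/67108864
(2,4): OLD=378920483501/2147483648 → NEW=255, ERR=-168687846739/2147483648
(2,5): OLD=4865218380683/34359738368 → NEW=255, ERR=-3896514903157/34359738368
(3,0): OLD=1700167975/8388608 → NEW=255, ERR=-438927065/8388608
(3,1): OLD=12616889051/67108864 → NEW=255, ERR=-4495871269/67108864
(3,2): OLD=76637869857/536870912 → NEW=255, ERR=-60264212703/536870912
(3,3): OLD=2495075710979/34359738368 → NEW=0, ERR=2495075710979/34359738368
(3,4): OLD=48773002371939/274877906944 → NEW=255, ERR=-21320863898781/274877906944
(3,5): OLD=442959451642861/4398046511104 → NEW=0, ERR=442959451642861/4398046511104
Output grid:
  Row 0: #.###.  (2 black, running=2)
  Row 1: ###.##  (1 black, running=3)
  Row 2: #.####  (1 black, running=4)
  Row 3: ###.#.  (2 black, running=6)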